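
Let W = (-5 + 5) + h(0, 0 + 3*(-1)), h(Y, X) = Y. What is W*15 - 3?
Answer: -3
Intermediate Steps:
W = 0 (W = (-5 + 5) + 0 = 0 + 0 = 0)
W*15 - 3 = 0*15 - 3 = 0 - 3 = -3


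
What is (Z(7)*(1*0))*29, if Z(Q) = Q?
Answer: 0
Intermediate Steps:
(Z(7)*(1*0))*29 = (7*(1*0))*29 = (7*0)*29 = 0*29 = 0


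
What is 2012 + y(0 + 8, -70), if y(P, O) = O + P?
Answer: 1950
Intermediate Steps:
2012 + y(0 + 8, -70) = 2012 + (-70 + (0 + 8)) = 2012 + (-70 + 8) = 2012 - 62 = 1950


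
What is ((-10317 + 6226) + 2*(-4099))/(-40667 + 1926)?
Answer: 12289/38741 ≈ 0.31721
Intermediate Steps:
((-10317 + 6226) + 2*(-4099))/(-40667 + 1926) = (-4091 - 8198)/(-38741) = -12289*(-1/38741) = 12289/38741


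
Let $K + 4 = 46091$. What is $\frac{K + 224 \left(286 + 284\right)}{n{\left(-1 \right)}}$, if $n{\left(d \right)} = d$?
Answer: $-173767$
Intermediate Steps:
$K = 46087$ ($K = -4 + 46091 = 46087$)
$\frac{K + 224 \left(286 + 284\right)}{n{\left(-1 \right)}} = \frac{46087 + 224 \left(286 + 284\right)}{-1} = \left(46087 + 224 \cdot 570\right) \left(-1\right) = \left(46087 + 127680\right) \left(-1\right) = 173767 \left(-1\right) = -173767$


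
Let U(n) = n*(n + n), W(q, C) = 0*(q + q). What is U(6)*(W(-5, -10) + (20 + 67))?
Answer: 6264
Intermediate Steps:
W(q, C) = 0 (W(q, C) = 0*(2*q) = 0)
U(n) = 2*n² (U(n) = n*(2*n) = 2*n²)
U(6)*(W(-5, -10) + (20 + 67)) = (2*6²)*(0 + (20 + 67)) = (2*36)*(0 + 87) = 72*87 = 6264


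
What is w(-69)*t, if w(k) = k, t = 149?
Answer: -10281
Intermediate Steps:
w(-69)*t = -69*149 = -10281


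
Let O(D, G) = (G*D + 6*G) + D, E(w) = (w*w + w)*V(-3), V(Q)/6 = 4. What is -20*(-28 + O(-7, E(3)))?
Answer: 6460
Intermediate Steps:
V(Q) = 24 (V(Q) = 6*4 = 24)
E(w) = 24*w + 24*w² (E(w) = (w*w + w)*24 = (w² + w)*24 = (w + w²)*24 = 24*w + 24*w²)
O(D, G) = D + 6*G + D*G (O(D, G) = (D*G + 6*G) + D = (6*G + D*G) + D = D + 6*G + D*G)
-20*(-28 + O(-7, E(3))) = -20*(-28 + (-7 + 6*(24*3*(1 + 3)) - 168*3*(1 + 3))) = -20*(-28 + (-7 + 6*(24*3*4) - 168*3*4)) = -20*(-28 + (-7 + 6*288 - 7*288)) = -20*(-28 + (-7 + 1728 - 2016)) = -20*(-28 - 295) = -20*(-323) = 6460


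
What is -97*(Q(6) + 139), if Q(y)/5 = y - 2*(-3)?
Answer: -19303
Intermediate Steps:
Q(y) = 30 + 5*y (Q(y) = 5*(y - 2*(-3)) = 5*(y + 6) = 5*(6 + y) = 30 + 5*y)
-97*(Q(6) + 139) = -97*((30 + 5*6) + 139) = -97*((30 + 30) + 139) = -97*(60 + 139) = -97*199 = -19303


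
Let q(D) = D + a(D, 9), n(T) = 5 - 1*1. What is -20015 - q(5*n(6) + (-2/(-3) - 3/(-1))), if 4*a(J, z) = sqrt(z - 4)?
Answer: -60116/3 - sqrt(5)/4 ≈ -20039.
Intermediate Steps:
a(J, z) = sqrt(-4 + z)/4 (a(J, z) = sqrt(z - 4)/4 = sqrt(-4 + z)/4)
n(T) = 4 (n(T) = 5 - 1 = 4)
q(D) = D + sqrt(5)/4 (q(D) = D + sqrt(-4 + 9)/4 = D + sqrt(5)/4)
-20015 - q(5*n(6) + (-2/(-3) - 3/(-1))) = -20015 - ((5*4 + (-2/(-3) - 3/(-1))) + sqrt(5)/4) = -20015 - ((20 + (-2*(-1/3) - 3*(-1))) + sqrt(5)/4) = -20015 - ((20 + (2/3 + 3)) + sqrt(5)/4) = -20015 - ((20 + 11/3) + sqrt(5)/4) = -20015 - (71/3 + sqrt(5)/4) = -20015 + (-71/3 - sqrt(5)/4) = -60116/3 - sqrt(5)/4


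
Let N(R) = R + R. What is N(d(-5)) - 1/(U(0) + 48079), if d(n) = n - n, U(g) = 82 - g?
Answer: -1/48161 ≈ -2.0764e-5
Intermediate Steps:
d(n) = 0
N(R) = 2*R
N(d(-5)) - 1/(U(0) + 48079) = 2*0 - 1/((82 - 1*0) + 48079) = 0 - 1/((82 + 0) + 48079) = 0 - 1/(82 + 48079) = 0 - 1/48161 = -1/48161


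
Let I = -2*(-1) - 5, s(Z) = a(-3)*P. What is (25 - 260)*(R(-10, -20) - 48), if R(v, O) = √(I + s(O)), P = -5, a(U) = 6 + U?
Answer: 11280 - 705*I*√2 ≈ 11280.0 - 997.02*I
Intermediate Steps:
s(Z) = -15 (s(Z) = (6 - 3)*(-5) = 3*(-5) = -15)
I = -3 (I = 2 - 5 = -3)
R(v, O) = 3*I*√2 (R(v, O) = √(-3 - 15) = √(-18) = 3*I*√2)
(25 - 260)*(R(-10, -20) - 48) = (25 - 260)*(3*I*√2 - 48) = -235*(-48 + 3*I*√2) = 11280 - 705*I*√2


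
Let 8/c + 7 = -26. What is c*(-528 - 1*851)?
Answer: 11032/33 ≈ 334.30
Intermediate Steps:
c = -8/33 (c = 8/(-7 - 26) = 8/(-33) = 8*(-1/33) = -8/33 ≈ -0.24242)
c*(-528 - 1*851) = -8*(-528 - 1*851)/33 = -8*(-528 - 851)/33 = -8/33*(-1379) = 11032/33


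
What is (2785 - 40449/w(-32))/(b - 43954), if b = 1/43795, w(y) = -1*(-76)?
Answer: -394641355/7699861716 ≈ -0.051253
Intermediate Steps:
w(y) = 76
b = 1/43795 ≈ 2.2834e-5
(2785 - 40449/w(-32))/(b - 43954) = (2785 - 40449/76)/(1/43795 - 43954) = (2785 - 40449*1/76)/(-1924965429/43795) = (2785 - 40449/76)*(-43795/1924965429) = (171211/76)*(-43795/1924965429) = -394641355/7699861716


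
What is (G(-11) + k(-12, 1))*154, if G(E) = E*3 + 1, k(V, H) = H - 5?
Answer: -5544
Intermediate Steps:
k(V, H) = -5 + H
G(E) = 1 + 3*E (G(E) = 3*E + 1 = 1 + 3*E)
(G(-11) + k(-12, 1))*154 = ((1 + 3*(-11)) + (-5 + 1))*154 = ((1 - 33) - 4)*154 = (-32 - 4)*154 = -36*154 = -5544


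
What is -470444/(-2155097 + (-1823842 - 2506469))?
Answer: 117611/1621352 ≈ 0.072539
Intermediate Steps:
-470444/(-2155097 + (-1823842 - 2506469)) = -470444/(-2155097 - 4330311) = -470444/(-6485408) = -470444*(-1/6485408) = 117611/1621352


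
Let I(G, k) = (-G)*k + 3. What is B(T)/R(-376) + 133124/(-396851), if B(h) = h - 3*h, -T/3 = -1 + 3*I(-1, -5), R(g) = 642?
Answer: -17022225/42463057 ≈ -0.40087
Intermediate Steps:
I(G, k) = 3 - G*k (I(G, k) = -G*k + 3 = 3 - G*k)
T = 21 (T = -3*(-1 + 3*(3 - 1*(-1)*(-5))) = -3*(-1 + 3*(3 - 5)) = -3*(-1 + 3*(-2)) = -3*(-1 - 6) = -3*(-7) = 21)
B(h) = -2*h
B(T)/R(-376) + 133124/(-396851) = -2*21/642 + 133124/(-396851) = -42*1/642 + 133124*(-1/396851) = -7/107 - 133124/396851 = -17022225/42463057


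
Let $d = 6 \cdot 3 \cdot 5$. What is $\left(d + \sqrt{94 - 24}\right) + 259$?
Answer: $349 + \sqrt{70} \approx 357.37$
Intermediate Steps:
$d = 90$ ($d = 18 \cdot 5 = 90$)
$\left(d + \sqrt{94 - 24}\right) + 259 = \left(90 + \sqrt{94 - 24}\right) + 259 = \left(90 + \sqrt{70}\right) + 259 = 349 + \sqrt{70}$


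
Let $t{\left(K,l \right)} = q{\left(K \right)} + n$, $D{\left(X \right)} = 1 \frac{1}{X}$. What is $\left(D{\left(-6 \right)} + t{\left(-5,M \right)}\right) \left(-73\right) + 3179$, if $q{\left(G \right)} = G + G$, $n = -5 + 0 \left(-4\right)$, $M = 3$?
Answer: $\frac{25717}{6} \approx 4286.2$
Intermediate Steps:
$D{\left(X \right)} = \frac{1}{X}$
$n = -5$ ($n = -5 + 0 = -5$)
$q{\left(G \right)} = 2 G$
$t{\left(K,l \right)} = -5 + 2 K$ ($t{\left(K,l \right)} = 2 K - 5 = -5 + 2 K$)
$\left(D{\left(-6 \right)} + t{\left(-5,M \right)}\right) \left(-73\right) + 3179 = \left(\frac{1}{-6} + \left(-5 + 2 \left(-5\right)\right)\right) \left(-73\right) + 3179 = \left(- \frac{1}{6} - 15\right) \left(-73\right) + 3179 = \left(- \frac{91}{6}\right) \left(-73\right) + 3179 = \frac{6643}{6} + 3179 = \frac{25717}{6}$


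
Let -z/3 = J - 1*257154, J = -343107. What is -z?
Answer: -1800783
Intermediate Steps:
z = 1800783 (z = -3*(-343107 - 1*257154) = -3*(-343107 - 257154) = -3*(-600261) = 1800783)
-z = -1*1800783 = -1800783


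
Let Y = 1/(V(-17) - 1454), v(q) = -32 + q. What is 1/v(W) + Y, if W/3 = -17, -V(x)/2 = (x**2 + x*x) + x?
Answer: -2659/213808 ≈ -0.012436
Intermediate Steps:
V(x) = -4*x**2 - 2*x (V(x) = -2*((x**2 + x*x) + x) = -2*((x**2 + x**2) + x) = -2*(2*x**2 + x) = -2*(x + 2*x**2) = -4*x**2 - 2*x)
W = -51 (W = 3*(-17) = -51)
Y = -1/2576 (Y = 1/(-2*(-17)*(1 + 2*(-17)) - 1454) = 1/(-2*(-17)*(1 - 34) - 1454) = 1/(-2*(-17)*(-33) - 1454) = 1/(-1122 - 1454) = 1/(-2576) = -1/2576 ≈ -0.00038820)
1/v(W) + Y = 1/(-32 - 51) - 1/2576 = 1/(-83) - 1/2576 = -1/83 - 1/2576 = -2659/213808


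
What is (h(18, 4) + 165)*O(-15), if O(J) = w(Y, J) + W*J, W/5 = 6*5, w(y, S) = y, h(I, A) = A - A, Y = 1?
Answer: -371085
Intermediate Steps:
h(I, A) = 0
W = 150 (W = 5*(6*5) = 5*30 = 150)
O(J) = 1 + 150*J
(h(18, 4) + 165)*O(-15) = (0 + 165)*(1 + 150*(-15)) = 165*(1 - 2250) = 165*(-2249) = -371085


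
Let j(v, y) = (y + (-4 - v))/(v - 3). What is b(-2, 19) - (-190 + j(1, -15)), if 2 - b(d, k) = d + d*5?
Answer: 194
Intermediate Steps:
j(v, y) = (-4 + y - v)/(-3 + v)
b(d, k) = 2 - 6*d (b(d, k) = 2 - (d + d*5) = 2 - (d + 5*d) = 2 - 6*d)
b(-2, 19) - (-190 + j(1, -15)) = (2 - 6*(-2)) - (-190 + (-4 - 15 - 1*1)/(-3 + 1)) = (2 + 12) - (-190 + (-4 - 15 - 1)/(-2)) = 14 - (-190 - ½*(-20)) = 14 - (-190 + 10) = 14 - 1*(-180) = 14 + 180 = 194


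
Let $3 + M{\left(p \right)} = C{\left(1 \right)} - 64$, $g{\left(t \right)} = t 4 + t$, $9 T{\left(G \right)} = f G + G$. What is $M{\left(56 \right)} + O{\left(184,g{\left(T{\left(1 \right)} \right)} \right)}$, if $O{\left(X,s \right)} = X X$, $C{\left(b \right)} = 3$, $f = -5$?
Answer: $33792$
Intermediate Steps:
$T{\left(G \right)} = - \frac{4 G}{9}$ ($T{\left(G \right)} = \frac{- 5 G + G}{9} = \frac{\left(-4\right) G}{9} = - \frac{4 G}{9}$)
$g{\left(t \right)} = 5 t$ ($g{\left(t \right)} = 4 t + t = 5 t$)
$O{\left(X,s \right)} = X^{2}$
$M{\left(p \right)} = -64$ ($M{\left(p \right)} = -3 + \left(3 - 64\right) = -3 - 61 = -64$)
$M{\left(56 \right)} + O{\left(184,g{\left(T{\left(1 \right)} \right)} \right)} = -64 + 184^{2} = -64 + 33856 = 33792$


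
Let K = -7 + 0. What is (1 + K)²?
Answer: 36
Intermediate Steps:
K = -7
(1 + K)² = (1 - 7)² = (-6)² = 36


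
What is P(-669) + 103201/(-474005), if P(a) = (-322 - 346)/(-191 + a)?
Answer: 1627732/2911745 ≈ 0.55902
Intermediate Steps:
P(a) = -668/(-191 + a)
P(-669) + 103201/(-474005) = -668/(-191 - 669) + 103201/(-474005) = -668/(-860) + 103201*(-1/474005) = -668*(-1/860) - 14743/67715 = 167/215 - 14743/67715 = 1627732/2911745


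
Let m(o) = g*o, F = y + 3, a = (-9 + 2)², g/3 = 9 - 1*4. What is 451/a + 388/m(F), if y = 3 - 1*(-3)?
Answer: 79897/6615 ≈ 12.078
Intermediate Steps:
g = 15 (g = 3*(9 - 1*4) = 3*(9 - 4) = 3*5 = 15)
y = 6 (y = 3 + 3 = 6)
a = 49 (a = (-7)² = 49)
F = 9 (F = 6 + 3 = 9)
m(o) = 15*o
451/a + 388/m(F) = 451/49 + 388/((15*9)) = 451*(1/49) + 388/135 = 451/49 + 388*(1/135) = 451/49 + 388/135 = 79897/6615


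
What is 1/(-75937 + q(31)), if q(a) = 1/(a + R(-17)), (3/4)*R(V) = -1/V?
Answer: -1585/120360094 ≈ -1.3169e-5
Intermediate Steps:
R(V) = -4/(3*V) (R(V) = 4*(-1/V)/3 = -4/(3*V))
q(a) = 1/(4/51 + a) (q(a) = 1/(a - 4/3/(-17)) = 1/(a - 4/3*(-1/17)) = 1/(a + 4/51) = 1/(4/51 + a))
1/(-75937 + q(31)) = 1/(-75937 + 51/(4 + 51*31)) = 1/(-75937 + 51/(4 + 1581)) = 1/(-75937 + 51/1585) = 1/(-120360094/1585) = -1585/120360094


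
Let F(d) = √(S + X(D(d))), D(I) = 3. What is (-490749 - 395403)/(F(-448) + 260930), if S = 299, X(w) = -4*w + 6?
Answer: -231223641360/68084464607 + 886152*√293/68084464607 ≈ -3.3959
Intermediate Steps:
X(w) = 6 - 4*w
F(d) = √293 (F(d) = √(299 + (6 - 4*3)) = √(299 + (6 - 12)) = √(299 - 6) = √293)
(-490749 - 395403)/(F(-448) + 260930) = (-490749 - 395403)/(√293 + 260930) = -886152/(260930 + √293)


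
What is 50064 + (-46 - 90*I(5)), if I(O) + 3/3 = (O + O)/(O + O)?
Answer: 50018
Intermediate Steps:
I(O) = 0 (I(O) = -1 + (O + O)/(O + O) = -1 + (2*O)/((2*O)) = -1 + (2*O)*(1/(2*O)) = -1 + 1 = 0)
50064 + (-46 - 90*I(5)) = 50064 + (-46 - 90*0) = 50064 + (-46 + 0) = 50064 - 46 = 50018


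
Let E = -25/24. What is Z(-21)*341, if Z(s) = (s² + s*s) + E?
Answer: 7209763/24 ≈ 3.0041e+5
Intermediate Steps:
E = -25/24 (E = -25*1/24 = -25/24 ≈ -1.0417)
Z(s) = -25/24 + 2*s² (Z(s) = (s² + s*s) - 25/24 = (s² + s²) - 25/24 = 2*s² - 25/24 = -25/24 + 2*s²)
Z(-21)*341 = (-25/24 + 2*(-21)²)*341 = (-25/24 + 2*441)*341 = (-25/24 + 882)*341 = (21143/24)*341 = 7209763/24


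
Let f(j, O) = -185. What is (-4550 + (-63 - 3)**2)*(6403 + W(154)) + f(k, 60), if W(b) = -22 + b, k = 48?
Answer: -1267975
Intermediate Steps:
(-4550 + (-63 - 3)**2)*(6403 + W(154)) + f(k, 60) = (-4550 + (-63 - 3)**2)*(6403 + (-22 + 154)) - 185 = (-4550 + (-66)**2)*(6403 + 132) - 185 = (-4550 + 4356)*6535 - 185 = -194*6535 - 185 = -1267790 - 185 = -1267975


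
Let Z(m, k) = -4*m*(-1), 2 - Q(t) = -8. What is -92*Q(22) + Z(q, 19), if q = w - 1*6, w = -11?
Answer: -988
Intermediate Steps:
Q(t) = 10 (Q(t) = 2 - 1*(-8) = 2 + 8 = 10)
q = -17 (q = -11 - 1*6 = -11 - 6 = -17)
Z(m, k) = 4*m (Z(m, k) = -(-4)*m = 4*m)
-92*Q(22) + Z(q, 19) = -92*10 + 4*(-17) = -920 - 68 = -988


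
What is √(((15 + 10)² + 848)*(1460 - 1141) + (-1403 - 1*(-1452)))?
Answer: 4*√29371 ≈ 685.52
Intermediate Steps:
√(((15 + 10)² + 848)*(1460 - 1141) + (-1403 - 1*(-1452))) = √((25² + 848)*319 + (-1403 + 1452)) = √((625 + 848)*319 + 49) = √(1473*319 + 49) = √(469887 + 49) = √469936 = 4*√29371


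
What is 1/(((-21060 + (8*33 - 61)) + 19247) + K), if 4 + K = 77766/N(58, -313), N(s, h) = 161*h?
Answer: -50393/81412068 ≈ -0.00061899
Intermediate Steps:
K = -279338/50393 (K = -4 + 77766/((161*(-313))) = -4 + 77766/(-50393) = -4 + 77766*(-1/50393) = -4 - 77766/50393 = -279338/50393 ≈ -5.5432)
1/(((-21060 + (8*33 - 61)) + 19247) + K) = 1/(((-21060 + (8*33 - 61)) + 19247) - 279338/50393) = 1/(((-21060 + (264 - 61)) + 19247) - 279338/50393) = 1/(((-21060 + 203) + 19247) - 279338/50393) = 1/((-20857 + 19247) - 279338/50393) = 1/(-1610 - 279338/50393) = 1/(-81412068/50393) = -50393/81412068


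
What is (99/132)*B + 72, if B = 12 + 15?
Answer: 369/4 ≈ 92.250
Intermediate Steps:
B = 27
(99/132)*B + 72 = (99/132)*27 + 72 = (99*(1/132))*27 + 72 = (¾)*27 + 72 = 81/4 + 72 = 369/4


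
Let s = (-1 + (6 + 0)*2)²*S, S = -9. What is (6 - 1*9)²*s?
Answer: -9801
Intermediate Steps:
s = -1089 (s = (-1 + (6 + 0)*2)²*(-9) = (-1 + 6*2)²*(-9) = (-1 + 12)²*(-9) = 11²*(-9) = 121*(-9) = -1089)
(6 - 1*9)²*s = (6 - 1*9)²*(-1089) = (6 - 9)²*(-1089) = (-3)²*(-1089) = 9*(-1089) = -9801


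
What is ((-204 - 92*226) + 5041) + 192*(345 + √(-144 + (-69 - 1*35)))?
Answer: 50285 + 384*I*√62 ≈ 50285.0 + 3023.6*I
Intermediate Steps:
((-204 - 92*226) + 5041) + 192*(345 + √(-144 + (-69 - 1*35))) = ((-204 - 20792) + 5041) + 192*(345 + √(-144 + (-69 - 35))) = (-20996 + 5041) + 192*(345 + √(-144 - 104)) = -15955 + 192*(345 + √(-248)) = -15955 + 192*(345 + 2*I*√62) = -15955 + (66240 + 384*I*√62) = 50285 + 384*I*√62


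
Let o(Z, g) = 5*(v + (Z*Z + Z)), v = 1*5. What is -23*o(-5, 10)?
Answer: -2875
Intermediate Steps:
v = 5
o(Z, g) = 25 + 5*Z + 5*Z² (o(Z, g) = 5*(5 + (Z*Z + Z)) = 5*(5 + (Z² + Z)) = 5*(5 + (Z + Z²)) = 5*(5 + Z + Z²) = 25 + 5*Z + 5*Z²)
-23*o(-5, 10) = -23*(25 + 5*(-5) + 5*(-5)²) = -23*(25 - 25 + 5*25) = -23*(25 - 25 + 125) = -23*125 = -2875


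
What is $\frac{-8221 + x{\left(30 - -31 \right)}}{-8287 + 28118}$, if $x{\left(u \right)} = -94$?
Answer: $- \frac{8315}{19831} \approx -0.41929$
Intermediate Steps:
$\frac{-8221 + x{\left(30 - -31 \right)}}{-8287 + 28118} = \frac{-8221 - 94}{-8287 + 28118} = - \frac{8315}{19831}$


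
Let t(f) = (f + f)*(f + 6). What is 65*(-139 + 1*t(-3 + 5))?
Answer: -6955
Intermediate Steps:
t(f) = 2*f*(6 + f) (t(f) = (2*f)*(6 + f) = 2*f*(6 + f))
65*(-139 + 1*t(-3 + 5)) = 65*(-139 + 1*(2*(-3 + 5)*(6 + (-3 + 5)))) = 65*(-139 + 1*(2*2*(6 + 2))) = 65*(-139 + 1*(2*2*8)) = 65*(-139 + 1*32) = 65*(-139 + 32) = 65*(-107) = -6955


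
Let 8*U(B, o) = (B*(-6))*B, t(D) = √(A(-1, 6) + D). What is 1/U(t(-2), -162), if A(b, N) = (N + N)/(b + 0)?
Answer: 2/21 ≈ 0.095238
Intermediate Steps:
A(b, N) = 2*N/b (A(b, N) = (2*N)/b = 2*N/b)
t(D) = √(-12 + D) (t(D) = √(2*6/(-1) + D) = √(2*6*(-1) + D) = √(-12 + D))
U(B, o) = -3*B²/4 (U(B, o) = ((B*(-6))*B)/8 = ((-6*B)*B)/8 = (-6*B²)/8 = -3*B²/4)
1/U(t(-2), -162) = 1/(-3*(√(-12 - 2))²/4) = 1/(-3*(√(-14))²/4) = 1/(-3*(I*√14)²/4) = 1/(-¾*(-14)) = 1/(21/2) = 2/21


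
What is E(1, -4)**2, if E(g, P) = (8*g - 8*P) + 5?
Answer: 2025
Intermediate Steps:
E(g, P) = 5 - 8*P + 8*g (E(g, P) = (-8*P + 8*g) + 5 = 5 - 8*P + 8*g)
E(1, -4)**2 = (5 - 8*(-4) + 8*1)**2 = (5 + 32 + 8)**2 = 45**2 = 2025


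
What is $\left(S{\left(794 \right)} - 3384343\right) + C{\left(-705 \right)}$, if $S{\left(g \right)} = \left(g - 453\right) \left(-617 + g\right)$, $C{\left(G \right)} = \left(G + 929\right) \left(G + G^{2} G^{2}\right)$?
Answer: $55335579058094$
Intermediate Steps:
$C{\left(G \right)} = \left(929 + G\right) \left(G + G^{4}\right)$
$S{\left(g \right)} = \left(-617 + g\right) \left(-453 + g\right)$ ($S{\left(g \right)} = \left(-453 + g\right) \left(-617 + g\right) = \left(-617 + g\right) \left(-453 + g\right)$)
$\left(S{\left(794 \right)} - 3384343\right) + C{\left(-705 \right)} = \left(\left(279501 + 794^{2} - 849580\right) - 3384343\right) - 705 \left(929 - 705 + \left(-705\right)^{4} + 929 \left(-705\right)^{3}\right) = \left(\left(279501 + 630436 - 849580\right) - 3384343\right) - 705 \left(929 - 705 + 247033850625 + 929 \left(-350402625\right)\right) = \left(60357 - 3384343\right) - 705 \left(929 - 705 + 247033850625 - 325524038625\right) = -3323986 - -55335582382080 = -3323986 + 55335582382080 = 55335579058094$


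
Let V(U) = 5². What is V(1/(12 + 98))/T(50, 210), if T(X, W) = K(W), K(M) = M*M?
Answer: 1/1764 ≈ 0.00056689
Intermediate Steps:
K(M) = M²
V(U) = 25
T(X, W) = W²
V(1/(12 + 98))/T(50, 210) = 25/(210²) = 25/44100 = 25*(1/44100) = 1/1764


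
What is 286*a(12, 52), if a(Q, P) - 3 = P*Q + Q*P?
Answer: 357786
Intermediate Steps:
a(Q, P) = 3 + 2*P*Q (a(Q, P) = 3 + (P*Q + Q*P) = 3 + (P*Q + P*Q) = 3 + 2*P*Q)
286*a(12, 52) = 286*(3 + 2*52*12) = 286*(3 + 1248) = 286*1251 = 357786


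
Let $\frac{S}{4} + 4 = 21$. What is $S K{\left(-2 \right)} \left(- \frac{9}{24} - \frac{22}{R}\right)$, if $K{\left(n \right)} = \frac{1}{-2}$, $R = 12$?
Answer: $\frac{901}{12} \approx 75.083$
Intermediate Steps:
$S = 68$ ($S = -16 + 4 \cdot 21 = -16 + 84 = 68$)
$K{\left(n \right)} = - \frac{1}{2}$
$S K{\left(-2 \right)} \left(- \frac{9}{24} - \frac{22}{R}\right) = 68 \left(- \frac{1}{2}\right) \left(- \frac{9}{24} - \frac{22}{12}\right) = - 34 \left(\left(-9\right) \frac{1}{24} - \frac{11}{6}\right) = - 34 \left(- \frac{3}{8} - \frac{11}{6}\right) = \left(-34\right) \left(- \frac{53}{24}\right) = \frac{901}{12}$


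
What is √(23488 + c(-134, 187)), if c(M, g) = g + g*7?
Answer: 6*√694 ≈ 158.06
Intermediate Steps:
c(M, g) = 8*g (c(M, g) = g + 7*g = 8*g)
√(23488 + c(-134, 187)) = √(23488 + 8*187) = √(23488 + 1496) = √24984 = 6*√694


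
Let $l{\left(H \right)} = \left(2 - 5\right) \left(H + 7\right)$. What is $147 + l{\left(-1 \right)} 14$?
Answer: $-105$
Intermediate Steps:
$l{\left(H \right)} = -21 - 3 H$ ($l{\left(H \right)} = - 3 \left(7 + H\right) = -21 - 3 H$)
$147 + l{\left(-1 \right)} 14 = 147 + \left(-21 - -3\right) 14 = 147 + \left(-21 + 3\right) 14 = 147 - 252 = -105$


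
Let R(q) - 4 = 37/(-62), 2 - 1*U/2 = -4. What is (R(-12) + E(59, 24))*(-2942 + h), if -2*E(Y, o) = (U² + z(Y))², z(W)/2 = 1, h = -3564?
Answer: 2148883005/31 ≈ 6.9319e+7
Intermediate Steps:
z(W) = 2 (z(W) = 2*1 = 2)
U = 12 (U = 4 - 2*(-4) = 4 + 8 = 12)
E(Y, o) = -10658 (E(Y, o) = -(12² + 2)²/2 = -(144 + 2)²/2 = -½*146² = -½*21316 = -10658)
R(q) = 211/62 (R(q) = 4 + 37/(-62) = 4 + 37*(-1/62) = 4 - 37/62 = 211/62)
(R(-12) + E(59, 24))*(-2942 + h) = (211/62 - 10658)*(-2942 - 3564) = -660585/62*(-6506) = 2148883005/31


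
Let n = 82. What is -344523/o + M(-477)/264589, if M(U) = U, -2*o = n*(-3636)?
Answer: -741691913/320681868 ≈ -2.3129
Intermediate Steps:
o = 149076 (o = -41*(-3636) = -½*(-298152) = 149076)
-344523/o + M(-477)/264589 = -344523/149076 - 477/264589 = -344523*1/149076 - 477*1/264589 = -2801/1212 - 477/264589 = -741691913/320681868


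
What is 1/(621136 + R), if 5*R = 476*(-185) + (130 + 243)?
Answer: 5/3017993 ≈ 1.6567e-6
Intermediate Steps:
R = -87687/5 (R = (476*(-185) + (130 + 243))/5 = (-88060 + 373)/5 = (⅕)*(-87687) = -87687/5 ≈ -17537.)
1/(621136 + R) = 1/(621136 - 87687/5) = 1/(3017993/5) = 5/3017993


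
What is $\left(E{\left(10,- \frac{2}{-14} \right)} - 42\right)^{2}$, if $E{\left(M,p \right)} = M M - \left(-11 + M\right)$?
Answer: $3481$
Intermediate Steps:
$E{\left(M,p \right)} = 11 + M^{2} - M$ ($E{\left(M,p \right)} = M^{2} - \left(-11 + M\right) = 11 + M^{2} - M$)
$\left(E{\left(10,- \frac{2}{-14} \right)} - 42\right)^{2} = \left(\left(11 + 10^{2} - 10\right) - 42\right)^{2} = \left(\left(11 + 100 - 10\right) - 42\right)^{2} = \left(101 - 42\right)^{2} = 59^{2} = 3481$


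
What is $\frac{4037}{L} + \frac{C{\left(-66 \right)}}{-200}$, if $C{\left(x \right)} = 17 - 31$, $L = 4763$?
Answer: $\frac{39731}{43300} \approx 0.91757$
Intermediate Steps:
$C{\left(x \right)} = -14$ ($C{\left(x \right)} = 17 - 31 = -14$)
$\frac{4037}{L} + \frac{C{\left(-66 \right)}}{-200} = \frac{4037}{4763} - \frac{14}{-200} = 4037 \cdot \frac{1}{4763} - - \frac{7}{100} = \frac{367}{433} + \frac{7}{100} = \frac{39731}{43300}$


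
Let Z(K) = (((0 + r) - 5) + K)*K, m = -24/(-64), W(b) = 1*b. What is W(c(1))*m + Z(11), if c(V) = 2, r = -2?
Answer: 179/4 ≈ 44.750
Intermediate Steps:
W(b) = b
m = 3/8 (m = -24*(-1/64) = 3/8 ≈ 0.37500)
Z(K) = K*(-7 + K) (Z(K) = (((0 - 2) - 5) + K)*K = ((-2 - 5) + K)*K = (-7 + K)*K = K*(-7 + K))
W(c(1))*m + Z(11) = 2*(3/8) + 11*(-7 + 11) = ¾ + 11*4 = ¾ + 44 = 179/4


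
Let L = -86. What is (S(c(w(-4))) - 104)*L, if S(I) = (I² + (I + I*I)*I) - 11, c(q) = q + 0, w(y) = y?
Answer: 12642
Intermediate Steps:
c(q) = q
S(I) = -11 + I² + I*(I + I²) (S(I) = (I² + (I + I²)*I) - 11 = (I² + I*(I + I²)) - 11 = -11 + I² + I*(I + I²))
(S(c(w(-4))) - 104)*L = ((-11 + (-4)³ + 2*(-4)²) - 104)*(-86) = ((-11 - 64 + 2*16) - 104)*(-86) = ((-11 - 64 + 32) - 104)*(-86) = (-43 - 104)*(-86) = -147*(-86) = 12642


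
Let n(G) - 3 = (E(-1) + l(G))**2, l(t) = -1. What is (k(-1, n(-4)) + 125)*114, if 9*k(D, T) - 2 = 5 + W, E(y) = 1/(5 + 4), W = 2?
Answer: 14364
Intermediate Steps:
E(y) = 1/9
n(G) = 307/81 (n(G) = 3 + (1/9 - 1)**2 = 3 + (-8/9)**2 = 3 + 64/81 = 307/81)
k(D, T) = 1 (k(D, T) = 2/9 + (5 + 2)/9 = 2/9 + (1/9)*7 = 2/9 + 7/9 = 1)
(k(-1, n(-4)) + 125)*114 = (1 + 125)*114 = 126*114 = 14364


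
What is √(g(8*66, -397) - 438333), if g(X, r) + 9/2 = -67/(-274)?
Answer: 2*I*√2056787987/137 ≈ 662.07*I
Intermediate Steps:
g(X, r) = -583/137 (g(X, r) = -9/2 - 67/(-274) = -9/2 - 67*(-1/274) = -9/2 + 67/274 = -583/137)
√(g(8*66, -397) - 438333) = √(-583/137 - 438333) = √(-60052204/137) = 2*I*√2056787987/137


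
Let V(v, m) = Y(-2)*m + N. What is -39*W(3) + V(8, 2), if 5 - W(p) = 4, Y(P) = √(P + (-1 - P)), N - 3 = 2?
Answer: -34 + 2*I ≈ -34.0 + 2.0*I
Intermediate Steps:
N = 5 (N = 3 + 2 = 5)
Y(P) = I (Y(P) = √(-1) = I)
V(v, m) = 5 + I*m (V(v, m) = I*m + 5 = 5 + I*m)
W(p) = 1 (W(p) = 5 - 1*4 = 5 - 4 = 1)
-39*W(3) + V(8, 2) = -39*1 + (5 + I*2) = -39 + (5 + 2*I) = -34 + 2*I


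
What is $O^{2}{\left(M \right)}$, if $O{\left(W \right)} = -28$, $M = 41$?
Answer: $784$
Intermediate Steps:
$O^{2}{\left(M \right)} = \left(-28\right)^{2} = 784$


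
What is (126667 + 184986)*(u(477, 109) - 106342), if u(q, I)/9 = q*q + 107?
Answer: 605349177446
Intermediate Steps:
u(q, I) = 963 + 9*q² (u(q, I) = 9*(q*q + 107) = 9*(q² + 107) = 9*(107 + q²) = 963 + 9*q²)
(126667 + 184986)*(u(477, 109) - 106342) = (126667 + 184986)*((963 + 9*477²) - 106342) = 311653*((963 + 9*227529) - 106342) = 311653*((963 + 2047761) - 106342) = 311653*(2048724 - 106342) = 311653*1942382 = 605349177446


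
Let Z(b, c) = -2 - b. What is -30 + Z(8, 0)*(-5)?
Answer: 20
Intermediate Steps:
-30 + Z(8, 0)*(-5) = -30 + (-2 - 1*8)*(-5) = -30 + (-2 - 8)*(-5) = -30 - 10*(-5) = -30 + 50 = 20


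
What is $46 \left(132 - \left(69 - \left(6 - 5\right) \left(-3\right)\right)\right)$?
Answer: $2760$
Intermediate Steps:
$46 \left(132 - \left(69 - \left(6 - 5\right) \left(-3\right)\right)\right) = 46 \left(132 + \left(\left(-23 + 1 \left(-3\right)\right) - 46\right)\right) = 46 \left(132 - 72\right) = 46 \cdot 60 = 2760$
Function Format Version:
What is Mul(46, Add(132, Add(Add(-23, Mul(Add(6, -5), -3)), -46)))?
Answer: 2760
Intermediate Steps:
Mul(46, Add(132, Add(Add(-23, Mul(Add(6, -5), -3)), -46))) = Mul(46, Add(132, Add(Add(-23, Mul(1, -3)), -46))) = Mul(46, Add(132, Add(Add(-23, -3), -46))) = Mul(46, Add(132, Add(-26, -46))) = Mul(46, Add(132, -72)) = Mul(46, 60) = 2760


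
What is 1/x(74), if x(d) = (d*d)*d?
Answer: 1/405224 ≈ 2.4678e-6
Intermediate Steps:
x(d) = d³ (x(d) = d²*d = d³)
1/x(74) = 1/(74³) = 1/405224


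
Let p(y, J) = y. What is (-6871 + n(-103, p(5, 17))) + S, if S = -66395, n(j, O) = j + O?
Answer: -73364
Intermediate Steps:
n(j, O) = O + j
(-6871 + n(-103, p(5, 17))) + S = (-6871 + (5 - 103)) - 66395 = (-6871 - 98) - 66395 = -6969 - 66395 = -73364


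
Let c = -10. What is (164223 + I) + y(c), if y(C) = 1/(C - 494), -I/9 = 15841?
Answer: 10913615/504 ≈ 21654.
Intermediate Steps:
I = -142569 (I = -9*15841 = -142569)
y(C) = 1/(-494 + C)
(164223 + I) + y(c) = (164223 - 142569) + 1/(-494 - 10) = 21654 + 1/(-504) = 21654 - 1/504 = 10913615/504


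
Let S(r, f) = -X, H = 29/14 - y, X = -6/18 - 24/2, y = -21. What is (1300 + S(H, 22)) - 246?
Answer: 3199/3 ≈ 1066.3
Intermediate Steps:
X = -37/3 (X = -6*1/18 - 24*1/2 = -1/3 - 12 = -37/3 ≈ -12.333)
H = 323/14 (H = 29/14 - 1*(-21) = 29*(1/14) + 21 = 29/14 + 21 = 323/14 ≈ 23.071)
S(r, f) = 37/3 (S(r, f) = -1*(-37/3) = 37/3)
(1300 + S(H, 22)) - 246 = (1300 + 37/3) - 246 = 3937/3 - 246 = 3199/3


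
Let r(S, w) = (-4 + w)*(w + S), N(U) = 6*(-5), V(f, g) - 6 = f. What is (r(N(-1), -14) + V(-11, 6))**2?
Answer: 619369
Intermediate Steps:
V(f, g) = 6 + f
N(U) = -30
r(S, w) = (-4 + w)*(S + w)
(r(N(-1), -14) + V(-11, 6))**2 = (((-14)**2 - 4*(-30) - 4*(-14) - 30*(-14)) + (6 - 11))**2 = ((196 + 120 + 56 + 420) - 5)**2 = (792 - 5)**2 = 787**2 = 619369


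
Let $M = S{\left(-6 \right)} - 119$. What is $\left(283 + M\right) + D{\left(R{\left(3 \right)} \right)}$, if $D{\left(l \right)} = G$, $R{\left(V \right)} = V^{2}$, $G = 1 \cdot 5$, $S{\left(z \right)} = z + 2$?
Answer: $165$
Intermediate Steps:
$S{\left(z \right)} = 2 + z$
$G = 5$
$M = -123$ ($M = \left(2 - 6\right) - 119 = -4 - 119 = -123$)
$D{\left(l \right)} = 5$
$\left(283 + M\right) + D{\left(R{\left(3 \right)} \right)} = \left(283 - 123\right) + 5 = 160 + 5 = 165$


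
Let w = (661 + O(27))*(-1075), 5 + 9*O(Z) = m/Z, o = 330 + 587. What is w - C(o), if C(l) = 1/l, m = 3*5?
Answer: -52739948356/74277 ≈ -7.1004e+5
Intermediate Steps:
m = 15
o = 917
O(Z) = -5/9 + 5/(3*Z) (O(Z) = -5/9 + (15/Z)/9 = -5/9 + 5/(3*Z))
w = -57513575/81 (w = (661 + (5/9)*(3 - 1*27)/27)*(-1075) = (661 + (5/9)*(1/27)*(3 - 27))*(-1075) = (661 + (5/9)*(1/27)*(-24))*(-1075) = (661 - 40/81)*(-1075) = (53501/81)*(-1075) = -57513575/81 ≈ -7.1004e+5)
w - C(o) = -57513575/81 - 1/917 = -52739948356/74277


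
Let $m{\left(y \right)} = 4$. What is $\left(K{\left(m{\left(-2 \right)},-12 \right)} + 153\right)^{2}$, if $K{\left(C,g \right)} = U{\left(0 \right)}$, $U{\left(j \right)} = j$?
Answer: $23409$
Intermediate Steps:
$K{\left(C,g \right)} = 0$
$\left(K{\left(m{\left(-2 \right)},-12 \right)} + 153\right)^{2} = \left(0 + 153\right)^{2} = 153^{2} = 23409$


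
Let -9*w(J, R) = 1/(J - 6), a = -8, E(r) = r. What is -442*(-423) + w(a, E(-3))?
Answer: 23557717/126 ≈ 1.8697e+5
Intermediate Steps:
w(J, R) = -1/(9*(-6 + J)) (w(J, R) = -1/(9*(J - 6)) = -1/(9*(-6 + J)))
-442*(-423) + w(a, E(-3)) = -442*(-423) - 1/(-54 + 9*(-8)) = 186966 - 1/(-54 - 72) = 186966 - 1/(-126) = 186966 - 1*(-1/126) = 186966 + 1/126 = 23557717/126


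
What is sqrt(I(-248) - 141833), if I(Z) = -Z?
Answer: I*sqrt(141585) ≈ 376.28*I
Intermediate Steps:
sqrt(I(-248) - 141833) = sqrt(-1*(-248) - 141833) = sqrt(248 - 141833) = sqrt(-141585) = I*sqrt(141585)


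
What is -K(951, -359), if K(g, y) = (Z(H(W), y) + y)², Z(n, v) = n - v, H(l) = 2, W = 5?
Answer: -4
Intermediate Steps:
K(g, y) = 4 (K(g, y) = ((2 - y) + y)² = 2² = 4)
-K(951, -359) = -1*4 = -4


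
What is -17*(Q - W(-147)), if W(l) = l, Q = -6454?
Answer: 107219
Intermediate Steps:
-17*(Q - W(-147)) = -17*(-6454 - 1*(-147)) = -17*(-6454 + 147) = -17*(-6307) = 107219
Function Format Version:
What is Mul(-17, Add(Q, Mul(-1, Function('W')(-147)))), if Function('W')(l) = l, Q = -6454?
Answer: 107219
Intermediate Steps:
Mul(-17, Add(Q, Mul(-1, Function('W')(-147)))) = Mul(-17, Add(-6454, Mul(-1, -147))) = Mul(-17, Add(-6454, 147)) = Mul(-17, -6307) = 107219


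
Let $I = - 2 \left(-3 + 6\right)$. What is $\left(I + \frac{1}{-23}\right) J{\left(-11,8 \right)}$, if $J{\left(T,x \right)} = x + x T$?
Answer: $\frac{11120}{23} \approx 483.48$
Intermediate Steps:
$J{\left(T,x \right)} = x + T x$
$I = -6$ ($I = \left(-2\right) 3 = -6$)
$\left(I + \frac{1}{-23}\right) J{\left(-11,8 \right)} = \left(-6 + \frac{1}{-23}\right) 8 \left(1 - 11\right) = \left(-6 - \frac{1}{23}\right) 8 \left(-10\right) = \left(- \frac{139}{23}\right) \left(-80\right) = \frac{11120}{23}$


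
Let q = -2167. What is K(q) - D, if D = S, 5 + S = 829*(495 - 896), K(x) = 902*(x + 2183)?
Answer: 346866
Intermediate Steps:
K(x) = 1969066 + 902*x (K(x) = 902*(2183 + x) = 1969066 + 902*x)
S = -332434 (S = -5 + 829*(495 - 896) = -5 + 829*(-401) = -5 - 332429 = -332434)
D = -332434
K(q) - D = (1969066 + 902*(-2167)) - 1*(-332434) = (1969066 - 1954634) + 332434 = 14432 + 332434 = 346866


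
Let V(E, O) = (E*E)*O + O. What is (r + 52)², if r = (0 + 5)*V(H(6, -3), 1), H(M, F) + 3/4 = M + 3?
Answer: 40411449/256 ≈ 1.5786e+5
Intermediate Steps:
H(M, F) = 9/4 + M (H(M, F) = -¾ + (M + 3) = -¾ + (3 + M) = 9/4 + M)
V(E, O) = O + O*E² (V(E, O) = E²*O + O = O*E² + O = O + O*E²)
r = 5525/16 (r = (0 + 5)*(1*(1 + (9/4 + 6)²)) = 5*(1*(1 + (33/4)²)) = 5*(1*(1 + 1089/16)) = 5*(1*(1105/16)) = 5*(1105/16) = 5525/16 ≈ 345.31)
(r + 52)² = (5525/16 + 52)² = (6357/16)² = 40411449/256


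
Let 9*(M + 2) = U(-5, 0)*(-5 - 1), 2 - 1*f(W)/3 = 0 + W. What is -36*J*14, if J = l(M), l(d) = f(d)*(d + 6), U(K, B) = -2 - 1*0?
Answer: -21504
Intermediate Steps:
U(K, B) = -2 (U(K, B) = -2 + 0 = -2)
f(W) = 6 - 3*W (f(W) = 6 - 3*(0 + W) = 6 - 3*W)
M = -⅔ (M = -2 + (-2*(-5 - 1))/9 = -2 + (-2*(-6))/9 = -2 + (⅑)*12 = -2 + 4/3 = -⅔ ≈ -0.66667)
l(d) = (6 + d)*(6 - 3*d) (l(d) = (6 - 3*d)*(d + 6) = (6 - 3*d)*(6 + d) = (6 + d)*(6 - 3*d))
J = 128/3 (J = -3*(-2 - ⅔)*(6 - ⅔) = -3*(-8/3)*16/3 = 128/3 ≈ 42.667)
-36*J*14 = -36*128/3*14 = -1536*14 = -21504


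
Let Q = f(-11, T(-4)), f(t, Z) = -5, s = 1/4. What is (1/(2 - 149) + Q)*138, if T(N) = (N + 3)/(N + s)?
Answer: -33856/49 ≈ -690.94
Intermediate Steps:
s = 1/4 (s = 1*(1/4) = 1/4 ≈ 0.25000)
T(N) = (3 + N)/(1/4 + N) (T(N) = (N + 3)/(N + 1/4) = (3 + N)/(1/4 + N))
Q = -5
(1/(2 - 149) + Q)*138 = (1/(2 - 149) - 5)*138 = (1/(-147) - 5)*138 = (-1/147 - 5)*138 = -736/147*138 = -33856/49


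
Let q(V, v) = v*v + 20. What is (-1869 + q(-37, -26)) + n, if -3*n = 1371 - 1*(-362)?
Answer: -5252/3 ≈ -1750.7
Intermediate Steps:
n = -1733/3 (n = -(1371 - 1*(-362))/3 = -(1371 + 362)/3 = -1/3*1733 = -1733/3 ≈ -577.67)
q(V, v) = 20 + v**2 (q(V, v) = v**2 + 20 = 20 + v**2)
(-1869 + q(-37, -26)) + n = (-1869 + (20 + (-26)**2)) - 1733/3 = (-1869 + (20 + 676)) - 1733/3 = (-1869 + 696) - 1733/3 = -1173 - 1733/3 = -5252/3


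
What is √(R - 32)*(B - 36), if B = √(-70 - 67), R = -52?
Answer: 2*I*√21*(-36 + I*√137) ≈ -107.28 - 329.95*I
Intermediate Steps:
B = I*√137 (B = √(-137) = I*√137 ≈ 11.705*I)
√(R - 32)*(B - 36) = √(-52 - 32)*(I*√137 - 36) = √(-84)*(-36 + I*√137) = (2*I*√21)*(-36 + I*√137) = 2*I*√21*(-36 + I*√137)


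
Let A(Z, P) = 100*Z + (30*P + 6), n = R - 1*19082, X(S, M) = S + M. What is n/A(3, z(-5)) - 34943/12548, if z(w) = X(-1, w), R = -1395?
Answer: -130674107/790524 ≈ -165.30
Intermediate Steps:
X(S, M) = M + S
z(w) = -1 + w (z(w) = w - 1 = -1 + w)
n = -20477 (n = -1395 - 1*19082 = -1395 - 19082 = -20477)
A(Z, P) = 6 + 30*P + 100*Z (A(Z, P) = 100*Z + (6 + 30*P) = 6 + 30*P + 100*Z)
n/A(3, z(-5)) - 34943/12548 = -20477/(6 + 30*(-1 - 5) + 100*3) - 34943/12548 = -20477/(6 + 30*(-6) + 300) - 34943*1/12548 = -20477/(6 - 180 + 300) - 34943/12548 = -20477/126 - 34943/12548 = -130674107/790524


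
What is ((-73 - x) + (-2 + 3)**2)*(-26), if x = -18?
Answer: 1404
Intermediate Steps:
((-73 - x) + (-2 + 3)**2)*(-26) = ((-73 - 1*(-18)) + (-2 + 3)**2)*(-26) = ((-73 + 18) + 1**2)*(-26) = (-55 + 1)*(-26) = -54*(-26) = 1404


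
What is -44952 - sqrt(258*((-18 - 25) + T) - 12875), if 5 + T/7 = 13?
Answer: -44952 - I*sqrt(9521) ≈ -44952.0 - 97.576*I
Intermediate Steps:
T = 56 (T = -35 + 7*13 = -35 + 91 = 56)
-44952 - sqrt(258*((-18 - 25) + T) - 12875) = -44952 - sqrt(258*((-18 - 25) + 56) - 12875) = -44952 - sqrt(258*(-43 + 56) - 12875) = -44952 - sqrt(258*13 - 12875) = -44952 - sqrt(3354 - 12875) = -44952 - sqrt(-9521) = -44952 - I*sqrt(9521)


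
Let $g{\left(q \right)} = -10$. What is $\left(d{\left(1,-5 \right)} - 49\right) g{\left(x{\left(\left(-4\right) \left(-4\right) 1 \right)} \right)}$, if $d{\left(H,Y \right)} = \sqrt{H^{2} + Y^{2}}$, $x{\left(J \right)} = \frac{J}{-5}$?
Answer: $490 - 10 \sqrt{26} \approx 439.01$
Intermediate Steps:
$x{\left(J \right)} = - \frac{J}{5}$ ($x{\left(J \right)} = J \left(- \frac{1}{5}\right) = - \frac{J}{5}$)
$\left(d{\left(1,-5 \right)} - 49\right) g{\left(x{\left(\left(-4\right) \left(-4\right) 1 \right)} \right)} = \left(\sqrt{1^{2} + \left(-5\right)^{2}} - 49\right) \left(-10\right) = \left(\sqrt{1 + 25} - 49\right) \left(-10\right) = \left(\sqrt{26} - 49\right) \left(-10\right) = \left(-49 + \sqrt{26}\right) \left(-10\right) = 490 - 10 \sqrt{26}$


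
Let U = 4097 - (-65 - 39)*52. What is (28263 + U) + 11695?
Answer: 49463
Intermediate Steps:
U = 9505 (U = 4097 - (-104)*52 = 4097 - 1*(-5408) = 4097 + 5408 = 9505)
(28263 + U) + 11695 = (28263 + 9505) + 11695 = 37768 + 11695 = 49463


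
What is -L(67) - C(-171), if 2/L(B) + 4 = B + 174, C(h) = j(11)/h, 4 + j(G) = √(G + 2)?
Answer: -430/13509 + √13/171 ≈ -0.010746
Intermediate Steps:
j(G) = -4 + √(2 + G) (j(G) = -4 + √(G + 2) = -4 + √(2 + G))
C(h) = (-4 + √13)/h (C(h) = (-4 + √(2 + 11))/h = (-4 + √13)/h)
L(B) = 2/(170 + B) (L(B) = 2/(-4 + (B + 174)) = 2/(-4 + (174 + B)) = 2/(170 + B))
-L(67) - C(-171) = -2/(170 + 67) - (-4 + √13)/(-171) = -2/237 - (-1)*(-4 + √13)/171 = -2/237 - (4/171 - √13/171) = -1*2/237 + (-4/171 + √13/171) = -2/237 + (-4/171 + √13/171) = -430/13509 + √13/171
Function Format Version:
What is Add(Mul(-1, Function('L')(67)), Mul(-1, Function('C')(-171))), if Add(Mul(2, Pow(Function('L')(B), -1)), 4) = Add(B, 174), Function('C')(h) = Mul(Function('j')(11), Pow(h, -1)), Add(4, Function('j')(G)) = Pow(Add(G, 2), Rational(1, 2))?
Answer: Add(Rational(-430, 13509), Mul(Rational(1, 171), Pow(13, Rational(1, 2)))) ≈ -0.010746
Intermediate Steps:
Function('j')(G) = Add(-4, Pow(Add(2, G), Rational(1, 2))) (Function('j')(G) = Add(-4, Pow(Add(G, 2), Rational(1, 2))) = Add(-4, Pow(Add(2, G), Rational(1, 2))))
Function('C')(h) = Mul(Pow(h, -1), Add(-4, Pow(13, Rational(1, 2)))) (Function('C')(h) = Mul(Add(-4, Pow(Add(2, 11), Rational(1, 2))), Pow(h, -1)) = Mul(Add(-4, Pow(13, Rational(1, 2))), Pow(h, -1)) = Mul(Pow(h, -1), Add(-4, Pow(13, Rational(1, 2)))))
Function('L')(B) = Mul(2, Pow(Add(170, B), -1)) (Function('L')(B) = Mul(2, Pow(Add(-4, Add(B, 174)), -1)) = Mul(2, Pow(Add(-4, Add(174, B)), -1)) = Mul(2, Pow(Add(170, B), -1)))
Add(Mul(-1, Function('L')(67)), Mul(-1, Function('C')(-171))) = Add(Mul(-1, Mul(2, Pow(Add(170, 67), -1))), Mul(-1, Mul(Pow(-171, -1), Add(-4, Pow(13, Rational(1, 2)))))) = Add(Mul(-1, Mul(2, Pow(237, -1))), Mul(-1, Mul(Rational(-1, 171), Add(-4, Pow(13, Rational(1, 2)))))) = Add(Mul(-1, Mul(2, Rational(1, 237))), Mul(-1, Add(Rational(4, 171), Mul(Rational(-1, 171), Pow(13, Rational(1, 2)))))) = Add(Mul(-1, Rational(2, 237)), Add(Rational(-4, 171), Mul(Rational(1, 171), Pow(13, Rational(1, 2))))) = Add(Rational(-2, 237), Add(Rational(-4, 171), Mul(Rational(1, 171), Pow(13, Rational(1, 2))))) = Add(Rational(-430, 13509), Mul(Rational(1, 171), Pow(13, Rational(1, 2))))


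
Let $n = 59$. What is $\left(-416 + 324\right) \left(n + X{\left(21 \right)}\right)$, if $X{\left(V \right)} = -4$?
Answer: $-5060$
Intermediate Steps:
$\left(-416 + 324\right) \left(n + X{\left(21 \right)}\right) = \left(-416 + 324\right) \left(59 - 4\right) = \left(-92\right) 55 = -5060$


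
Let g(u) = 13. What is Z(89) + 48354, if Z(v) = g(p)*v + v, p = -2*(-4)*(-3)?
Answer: 49600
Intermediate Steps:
p = -24 (p = 8*(-3) = -24)
Z(v) = 14*v (Z(v) = 13*v + v = 14*v)
Z(89) + 48354 = 14*89 + 48354 = 1246 + 48354 = 49600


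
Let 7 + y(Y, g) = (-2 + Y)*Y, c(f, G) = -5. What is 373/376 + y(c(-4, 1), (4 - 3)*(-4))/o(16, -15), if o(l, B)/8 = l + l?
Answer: 3313/3008 ≈ 1.1014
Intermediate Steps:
o(l, B) = 16*l (o(l, B) = 8*(l + l) = 8*(2*l) = 16*l)
y(Y, g) = -7 + Y*(-2 + Y) (y(Y, g) = -7 + (-2 + Y)*Y = -7 + Y*(-2 + Y))
373/376 + y(c(-4, 1), (4 - 3)*(-4))/o(16, -15) = 373/376 + (-7 + (-5)² - 2*(-5))/((16*16)) = 373*(1/376) + (-7 + 25 + 10)/256 = 373/376 + 28*(1/256) = 373/376 + 7/64 = 3313/3008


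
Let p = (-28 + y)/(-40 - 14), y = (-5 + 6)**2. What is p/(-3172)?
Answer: -1/6344 ≈ -0.00015763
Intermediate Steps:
y = 1 (y = 1**2 = 1)
p = 1/2 (p = (-28 + 1)/(-40 - 14) = -27/(-54) = -1/54*(-27) = 1/2 ≈ 0.50000)
p/(-3172) = (1/2)/(-3172) = (1/2)*(-1/3172) = -1/6344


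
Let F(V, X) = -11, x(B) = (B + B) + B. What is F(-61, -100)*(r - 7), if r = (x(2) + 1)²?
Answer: -462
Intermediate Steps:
x(B) = 3*B (x(B) = 2*B + B = 3*B)
r = 49 (r = (3*2 + 1)² = (6 + 1)² = 7² = 49)
F(-61, -100)*(r - 7) = -11*(49 - 7) = -11*42 = -462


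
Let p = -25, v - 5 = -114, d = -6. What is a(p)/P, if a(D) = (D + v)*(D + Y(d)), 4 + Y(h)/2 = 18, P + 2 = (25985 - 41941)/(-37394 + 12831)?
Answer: 4937163/16585 ≈ 297.69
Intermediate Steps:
P = -33170/24563 (P = -2 + (25985 - 41941)/(-37394 + 12831) = -2 - 15956/(-24563) = -2 - 15956*(-1/24563) = -2 + 15956/24563 = -33170/24563 ≈ -1.3504)
Y(h) = 28 (Y(h) = -8 + 2*18 = -8 + 36 = 28)
v = -109 (v = 5 - 114 = -109)
a(D) = (-109 + D)*(28 + D) (a(D) = (D - 109)*(D + 28) = (-109 + D)*(28 + D))
a(p)/P = (-3052 + (-25)² - 81*(-25))/(-33170/24563) = (-3052 + 625 + 2025)*(-24563/33170) = -402*(-24563/33170) = 4937163/16585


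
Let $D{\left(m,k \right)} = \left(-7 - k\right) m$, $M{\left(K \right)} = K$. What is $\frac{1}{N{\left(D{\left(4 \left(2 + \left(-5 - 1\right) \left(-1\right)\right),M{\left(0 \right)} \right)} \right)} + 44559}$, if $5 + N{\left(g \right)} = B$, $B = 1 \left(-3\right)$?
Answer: $\frac{1}{44551} \approx 2.2446 \cdot 10^{-5}$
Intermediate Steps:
$B = -3$
$D{\left(m,k \right)} = m \left(-7 - k\right)$
$N{\left(g \right)} = -8$ ($N{\left(g \right)} = -5 - 3 = -8$)
$\frac{1}{N{\left(D{\left(4 \left(2 + \left(-5 - 1\right) \left(-1\right)\right),M{\left(0 \right)} \right)} \right)} + 44559} = \frac{1}{-8 + 44559} = \frac{1}{44551}$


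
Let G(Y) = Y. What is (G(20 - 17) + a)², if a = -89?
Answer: 7396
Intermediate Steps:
(G(20 - 17) + a)² = ((20 - 17) - 89)² = (3 - 89)² = (-86)² = 7396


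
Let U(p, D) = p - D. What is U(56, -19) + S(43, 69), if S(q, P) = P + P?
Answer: 213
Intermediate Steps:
S(q, P) = 2*P
U(56, -19) + S(43, 69) = (56 - 1*(-19)) + 2*69 = (56 + 19) + 138 = 75 + 138 = 213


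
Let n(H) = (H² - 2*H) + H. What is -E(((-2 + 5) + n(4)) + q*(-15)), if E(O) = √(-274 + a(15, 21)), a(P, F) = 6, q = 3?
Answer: -2*I*√67 ≈ -16.371*I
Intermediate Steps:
n(H) = H² - H
E(O) = 2*I*√67 (E(O) = √(-274 + 6) = √(-268) = 2*I*√67)
-E(((-2 + 5) + n(4)) + q*(-15)) = -2*I*√67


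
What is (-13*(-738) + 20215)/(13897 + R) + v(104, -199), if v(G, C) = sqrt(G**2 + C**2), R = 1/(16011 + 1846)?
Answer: 532299313/248158730 + sqrt(50417) ≈ 226.68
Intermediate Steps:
R = 1/17857 ≈ 5.6000e-5
v(G, C) = sqrt(C**2 + G**2)
(-13*(-738) + 20215)/(13897 + R) + v(104, -199) = (-13*(-738) + 20215)/(13897 + 1/17857) + sqrt((-199)**2 + 104**2) = (9594 + 20215)/(248158730/17857) + sqrt(39601 + 10816) = 29809*(17857/248158730) + sqrt(50417) = 532299313/248158730 + sqrt(50417)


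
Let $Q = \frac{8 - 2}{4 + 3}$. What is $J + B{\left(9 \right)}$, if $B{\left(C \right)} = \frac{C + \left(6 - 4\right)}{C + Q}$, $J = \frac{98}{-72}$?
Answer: $- \frac{203}{828} \approx -0.24517$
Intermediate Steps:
$J = - \frac{49}{36}$ ($J = 98 \left(- \frac{1}{72}\right) = - \frac{49}{36} \approx -1.3611$)
$Q = \frac{6}{7} \approx 0.85714$
$B{\left(C \right)} = \frac{2 + C}{\frac{6}{7} + C}$ ($B{\left(C \right)} = \frac{C + \left(6 - 4\right)}{C + \frac{6}{7}} = \frac{C + 2}{\frac{6}{7} + C} = \frac{2 + C}{\frac{6}{7} + C}$)
$J + B{\left(9 \right)} = - \frac{49}{36} + \frac{7 \left(2 + 9\right)}{6 + 7 \cdot 9} = - \frac{49}{36} + 7 \frac{1}{6 + 63} \cdot 11 = - \frac{49}{36} + 7 \cdot \frac{1}{69} \cdot 11 = - \frac{49}{36} + \frac{77}{69} = - \frac{203}{828}$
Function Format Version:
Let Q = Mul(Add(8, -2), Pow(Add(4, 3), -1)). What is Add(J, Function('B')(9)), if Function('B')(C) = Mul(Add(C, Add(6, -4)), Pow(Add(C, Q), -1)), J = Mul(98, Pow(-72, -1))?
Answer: Rational(-203, 828) ≈ -0.24517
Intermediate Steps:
J = Rational(-49, 36) (J = Mul(98, Rational(-1, 72)) = Rational(-49, 36) ≈ -1.3611)
Q = Rational(6, 7) (Q = Mul(6, Pow(7, -1)) = Mul(6, Rational(1, 7)) = Rational(6, 7) ≈ 0.85714)
Function('B')(C) = Mul(Pow(Add(Rational(6, 7), C), -1), Add(2, C)) (Function('B')(C) = Mul(Add(C, Add(6, -4)), Pow(Add(C, Rational(6, 7)), -1)) = Mul(Add(C, 2), Pow(Add(Rational(6, 7), C), -1)) = Mul(Add(2, C), Pow(Add(Rational(6, 7), C), -1)) = Mul(Pow(Add(Rational(6, 7), C), -1), Add(2, C)))
Add(J, Function('B')(9)) = Add(Rational(-49, 36), Mul(7, Pow(Add(6, Mul(7, 9)), -1), Add(2, 9))) = Add(Rational(-49, 36), Mul(7, Pow(Add(6, 63), -1), 11)) = Add(Rational(-49, 36), Mul(7, Pow(69, -1), 11)) = Add(Rational(-49, 36), Mul(7, Rational(1, 69), 11)) = Add(Rational(-49, 36), Rational(77, 69)) = Rational(-203, 828)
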